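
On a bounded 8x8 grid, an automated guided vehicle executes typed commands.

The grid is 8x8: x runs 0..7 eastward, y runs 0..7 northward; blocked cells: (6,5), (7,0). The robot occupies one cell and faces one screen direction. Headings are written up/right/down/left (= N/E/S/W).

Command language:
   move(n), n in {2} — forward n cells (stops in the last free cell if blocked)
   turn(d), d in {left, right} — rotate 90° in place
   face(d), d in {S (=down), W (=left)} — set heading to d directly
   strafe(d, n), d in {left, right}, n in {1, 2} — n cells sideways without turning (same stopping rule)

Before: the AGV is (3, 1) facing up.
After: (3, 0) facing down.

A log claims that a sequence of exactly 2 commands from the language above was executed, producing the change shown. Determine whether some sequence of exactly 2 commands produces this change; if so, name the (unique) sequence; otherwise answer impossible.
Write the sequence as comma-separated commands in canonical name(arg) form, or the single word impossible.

key: move(2) runs into the grid edge before its full distance
initial: (3, 1) facing up
1. face(S) → (3, 1) facing down
2. move(2) → (3, 0) facing down
uniquely the one of 81 2-step routes that fits.

face(S), move(2)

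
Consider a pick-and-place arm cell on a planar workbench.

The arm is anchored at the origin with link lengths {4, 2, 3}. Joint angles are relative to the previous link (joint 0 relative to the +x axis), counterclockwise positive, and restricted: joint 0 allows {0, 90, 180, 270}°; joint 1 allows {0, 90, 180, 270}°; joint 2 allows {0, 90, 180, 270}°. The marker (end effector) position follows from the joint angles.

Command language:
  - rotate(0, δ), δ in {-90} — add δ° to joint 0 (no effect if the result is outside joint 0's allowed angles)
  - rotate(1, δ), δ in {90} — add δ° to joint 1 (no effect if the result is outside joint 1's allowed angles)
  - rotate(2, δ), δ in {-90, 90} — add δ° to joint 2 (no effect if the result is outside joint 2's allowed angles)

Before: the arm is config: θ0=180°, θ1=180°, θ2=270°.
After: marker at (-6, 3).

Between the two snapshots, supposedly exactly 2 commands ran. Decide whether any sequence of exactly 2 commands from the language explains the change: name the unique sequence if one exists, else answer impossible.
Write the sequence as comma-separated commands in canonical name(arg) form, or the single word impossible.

t0: config: θ0=180°, θ1=180°, θ2=270°
[1] after rotate(1, 90): config: θ0=180°, θ1=270°, θ2=270°
[2] after rotate(1, 90): config: θ0=180°, θ1=0°, θ2=270°
no other 2-command option fits: unique.

rotate(1, 90), rotate(1, 90)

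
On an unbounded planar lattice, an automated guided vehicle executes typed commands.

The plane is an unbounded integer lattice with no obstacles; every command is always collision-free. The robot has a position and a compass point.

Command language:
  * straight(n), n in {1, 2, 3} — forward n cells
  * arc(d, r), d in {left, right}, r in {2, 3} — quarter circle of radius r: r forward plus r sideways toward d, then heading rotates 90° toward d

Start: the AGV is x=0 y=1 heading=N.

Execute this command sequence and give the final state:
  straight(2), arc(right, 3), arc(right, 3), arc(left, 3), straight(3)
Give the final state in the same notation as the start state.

x=12 y=0 heading=E

begin: x=0 y=1 heading=N
[1] after straight(2): x=0 y=3 heading=N
[2] after arc(right, 3): x=3 y=6 heading=E
[3] after arc(right, 3): x=6 y=3 heading=S
[4] after arc(left, 3): x=9 y=0 heading=E
[5] after straight(3): x=12 y=0 heading=E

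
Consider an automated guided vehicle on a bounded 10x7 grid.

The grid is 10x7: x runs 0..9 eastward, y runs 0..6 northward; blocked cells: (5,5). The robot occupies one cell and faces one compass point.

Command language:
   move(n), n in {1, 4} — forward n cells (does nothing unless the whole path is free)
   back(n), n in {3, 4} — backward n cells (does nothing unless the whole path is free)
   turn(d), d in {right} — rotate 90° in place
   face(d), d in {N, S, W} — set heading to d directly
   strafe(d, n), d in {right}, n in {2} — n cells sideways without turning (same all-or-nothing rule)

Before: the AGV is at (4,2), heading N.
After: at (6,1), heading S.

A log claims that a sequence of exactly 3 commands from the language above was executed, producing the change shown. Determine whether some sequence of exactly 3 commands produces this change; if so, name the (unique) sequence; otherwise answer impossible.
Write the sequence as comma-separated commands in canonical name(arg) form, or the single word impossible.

strafe(right, 2), face(S), move(1)

key: running move(1) before strafe(right, 2) would end elsewhere — order is forced
begin: at (4,2), heading N
step 1 (strafe(right, 2)): at (6,2), heading N
step 2 (face(S)): at (6,2), heading S
step 3 (move(1)): at (6,1), heading S
all 729 alternatives checked — unique.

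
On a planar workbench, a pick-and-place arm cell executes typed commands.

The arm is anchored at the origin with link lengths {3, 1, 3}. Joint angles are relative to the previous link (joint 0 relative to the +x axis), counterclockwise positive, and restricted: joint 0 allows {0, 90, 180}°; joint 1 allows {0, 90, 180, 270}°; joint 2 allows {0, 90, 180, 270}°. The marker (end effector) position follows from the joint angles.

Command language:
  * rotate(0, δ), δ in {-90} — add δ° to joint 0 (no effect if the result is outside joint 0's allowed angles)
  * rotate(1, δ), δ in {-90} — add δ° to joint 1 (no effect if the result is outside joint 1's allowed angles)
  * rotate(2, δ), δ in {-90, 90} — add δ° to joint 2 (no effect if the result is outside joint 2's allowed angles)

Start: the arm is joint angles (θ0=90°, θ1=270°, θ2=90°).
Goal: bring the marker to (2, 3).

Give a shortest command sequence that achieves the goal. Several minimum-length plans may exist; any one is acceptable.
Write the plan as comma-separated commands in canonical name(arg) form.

from: joint angles (θ0=90°, θ1=270°, θ2=90°)
t=1 rotate(1, -90) ⇒ joint angles (θ0=90°, θ1=180°, θ2=90°)
t=2 rotate(1, -90) ⇒ joint angles (θ0=90°, θ1=90°, θ2=90°)
t=3 rotate(2, 90) ⇒ joint angles (θ0=90°, θ1=90°, θ2=180°)
minimal: 3 command(s), checked below 3.

rotate(1, -90), rotate(1, -90), rotate(2, 90)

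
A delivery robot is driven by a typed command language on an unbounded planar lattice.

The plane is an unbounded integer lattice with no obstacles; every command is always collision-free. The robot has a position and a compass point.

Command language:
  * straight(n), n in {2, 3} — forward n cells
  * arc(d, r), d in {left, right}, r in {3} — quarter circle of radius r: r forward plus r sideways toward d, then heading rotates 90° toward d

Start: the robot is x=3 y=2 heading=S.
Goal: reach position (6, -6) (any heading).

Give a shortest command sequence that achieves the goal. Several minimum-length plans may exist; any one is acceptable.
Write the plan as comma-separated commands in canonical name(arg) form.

from: x=3 y=2 heading=S
step 1 (straight(2)): x=3 y=0 heading=S
step 2 (straight(3)): x=3 y=-3 heading=S
step 3 (arc(left, 3)): x=6 y=-6 heading=E
nothing shorter than 3 reaches the goal.

straight(2), straight(3), arc(left, 3)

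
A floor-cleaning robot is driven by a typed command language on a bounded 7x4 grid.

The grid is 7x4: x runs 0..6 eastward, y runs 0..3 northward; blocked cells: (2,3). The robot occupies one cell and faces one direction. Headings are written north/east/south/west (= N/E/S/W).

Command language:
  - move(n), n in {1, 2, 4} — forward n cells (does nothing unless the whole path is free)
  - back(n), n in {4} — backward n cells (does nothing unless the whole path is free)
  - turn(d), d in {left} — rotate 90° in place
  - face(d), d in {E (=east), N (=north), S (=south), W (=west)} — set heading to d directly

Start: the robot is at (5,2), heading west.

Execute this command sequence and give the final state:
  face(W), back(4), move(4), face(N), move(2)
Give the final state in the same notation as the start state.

start: at (5,2), heading west
[1] after face(W): at (5,2), heading west
[2] after back(4): at (5,2), heading west
[3] after move(4): at (1,2), heading west
[4] after face(N): at (1,2), heading north
[5] after move(2): at (1,2), heading north

at (1,2), heading north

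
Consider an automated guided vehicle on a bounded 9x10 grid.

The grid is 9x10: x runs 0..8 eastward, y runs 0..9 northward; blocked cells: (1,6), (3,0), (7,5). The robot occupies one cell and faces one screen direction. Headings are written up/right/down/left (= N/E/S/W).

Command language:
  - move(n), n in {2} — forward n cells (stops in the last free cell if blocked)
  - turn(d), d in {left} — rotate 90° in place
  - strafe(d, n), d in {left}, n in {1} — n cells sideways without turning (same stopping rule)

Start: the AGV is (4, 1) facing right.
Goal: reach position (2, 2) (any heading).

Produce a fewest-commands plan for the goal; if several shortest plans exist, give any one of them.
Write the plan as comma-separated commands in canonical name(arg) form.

start: (4, 1) facing right
[1] after strafe(left, 1): (4, 2) facing right
[2] after turn(left): (4, 2) facing up
[3] after strafe(left, 1): (3, 2) facing up
[4] after strafe(left, 1): (2, 2) facing up
no 3-step plan works, so 4 is optimal.

strafe(left, 1), turn(left), strafe(left, 1), strafe(left, 1)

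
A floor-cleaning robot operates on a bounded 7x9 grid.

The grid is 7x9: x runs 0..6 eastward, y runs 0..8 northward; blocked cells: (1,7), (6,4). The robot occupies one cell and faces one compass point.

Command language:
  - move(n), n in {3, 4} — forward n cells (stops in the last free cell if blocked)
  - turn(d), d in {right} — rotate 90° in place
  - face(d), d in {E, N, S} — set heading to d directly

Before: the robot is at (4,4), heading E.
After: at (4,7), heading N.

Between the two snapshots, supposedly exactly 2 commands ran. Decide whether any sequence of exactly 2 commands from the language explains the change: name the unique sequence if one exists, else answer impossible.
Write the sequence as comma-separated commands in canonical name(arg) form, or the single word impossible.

face(N), move(3)

key: position moved to (4,7) AND the heading swung to N — translation plus rotation needed
t0: at (4,4), heading E
1. face(N) → at (4,4), heading N
2. move(3) → at (4,7), heading N
all 36 alternatives checked — unique.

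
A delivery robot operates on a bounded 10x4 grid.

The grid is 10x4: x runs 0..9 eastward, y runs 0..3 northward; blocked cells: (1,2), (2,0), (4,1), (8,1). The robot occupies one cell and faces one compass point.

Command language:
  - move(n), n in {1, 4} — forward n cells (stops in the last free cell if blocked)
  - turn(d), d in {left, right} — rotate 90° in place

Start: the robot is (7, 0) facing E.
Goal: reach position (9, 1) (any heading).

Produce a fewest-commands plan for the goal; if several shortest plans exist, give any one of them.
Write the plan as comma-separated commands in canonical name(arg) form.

begin: (7, 0) facing E
step 1 (move(4)): (9, 0) facing E
step 2 (turn(left)): (9, 0) facing N
step 3 (move(1)): (9, 1) facing N
minimal: 3 command(s), checked below 3.

move(4), turn(left), move(1)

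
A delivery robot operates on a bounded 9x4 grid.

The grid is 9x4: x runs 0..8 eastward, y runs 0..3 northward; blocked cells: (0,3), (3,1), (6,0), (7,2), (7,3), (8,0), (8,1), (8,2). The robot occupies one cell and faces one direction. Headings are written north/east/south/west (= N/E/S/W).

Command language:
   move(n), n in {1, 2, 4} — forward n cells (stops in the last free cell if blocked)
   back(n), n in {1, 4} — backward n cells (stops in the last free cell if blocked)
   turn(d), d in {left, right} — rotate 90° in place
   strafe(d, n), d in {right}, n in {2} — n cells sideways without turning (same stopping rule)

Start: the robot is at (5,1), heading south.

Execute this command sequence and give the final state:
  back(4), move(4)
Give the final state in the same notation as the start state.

at (5,0), heading south

initial: at (5,1), heading south
step 1 (back(4)): at (5,3), heading south
step 2 (move(4)): at (5,0), heading south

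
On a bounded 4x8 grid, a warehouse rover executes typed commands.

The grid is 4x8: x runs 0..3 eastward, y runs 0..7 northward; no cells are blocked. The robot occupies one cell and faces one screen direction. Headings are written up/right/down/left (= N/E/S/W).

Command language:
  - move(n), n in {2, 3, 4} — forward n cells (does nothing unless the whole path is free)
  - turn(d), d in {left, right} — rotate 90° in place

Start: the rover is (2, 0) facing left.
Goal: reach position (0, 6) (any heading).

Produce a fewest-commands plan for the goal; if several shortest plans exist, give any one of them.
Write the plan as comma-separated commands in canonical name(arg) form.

begin: (2, 0) facing left
step 1 (move(2)): (0, 0) facing left
step 2 (turn(right)): (0, 0) facing up
step 3 (move(4)): (0, 4) facing up
step 4 (move(2)): (0, 6) facing up
nothing shorter than 4 reaches the goal.

move(2), turn(right), move(4), move(2)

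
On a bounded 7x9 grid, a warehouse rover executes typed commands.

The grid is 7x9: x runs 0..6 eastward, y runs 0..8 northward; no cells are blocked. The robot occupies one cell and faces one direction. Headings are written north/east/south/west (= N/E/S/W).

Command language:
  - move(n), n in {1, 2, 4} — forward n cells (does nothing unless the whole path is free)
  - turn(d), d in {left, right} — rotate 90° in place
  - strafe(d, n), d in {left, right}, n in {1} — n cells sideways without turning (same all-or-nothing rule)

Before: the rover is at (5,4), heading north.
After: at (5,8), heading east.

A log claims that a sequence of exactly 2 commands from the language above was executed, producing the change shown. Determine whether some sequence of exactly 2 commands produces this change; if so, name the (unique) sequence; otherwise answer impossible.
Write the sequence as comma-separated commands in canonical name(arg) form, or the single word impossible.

move(4), turn(right)

key: running turn(right) before move(4) would end elsewhere — order is forced
begin: at (5,4), heading north
step 1 (move(4)): at (5,8), heading north
step 2 (turn(right)): at (5,8), heading east
no rival 2-sequence matches.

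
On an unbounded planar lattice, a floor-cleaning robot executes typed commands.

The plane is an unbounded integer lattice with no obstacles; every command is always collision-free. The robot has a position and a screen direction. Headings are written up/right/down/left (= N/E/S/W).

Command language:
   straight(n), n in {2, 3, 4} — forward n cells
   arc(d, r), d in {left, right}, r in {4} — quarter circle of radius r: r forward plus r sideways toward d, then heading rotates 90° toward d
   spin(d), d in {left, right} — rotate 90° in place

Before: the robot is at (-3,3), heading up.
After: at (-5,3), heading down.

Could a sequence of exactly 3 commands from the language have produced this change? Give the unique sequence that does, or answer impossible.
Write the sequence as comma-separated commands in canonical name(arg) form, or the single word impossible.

key: cell and facing (now S) both changed — the 3 commands mix motion and turning
from: at (-3,3), heading up
[1] after spin(left): at (-3,3), heading left
[2] after straight(2): at (-5,3), heading left
[3] after spin(left): at (-5,3), heading down
all 343 alternatives checked — unique.

spin(left), straight(2), spin(left)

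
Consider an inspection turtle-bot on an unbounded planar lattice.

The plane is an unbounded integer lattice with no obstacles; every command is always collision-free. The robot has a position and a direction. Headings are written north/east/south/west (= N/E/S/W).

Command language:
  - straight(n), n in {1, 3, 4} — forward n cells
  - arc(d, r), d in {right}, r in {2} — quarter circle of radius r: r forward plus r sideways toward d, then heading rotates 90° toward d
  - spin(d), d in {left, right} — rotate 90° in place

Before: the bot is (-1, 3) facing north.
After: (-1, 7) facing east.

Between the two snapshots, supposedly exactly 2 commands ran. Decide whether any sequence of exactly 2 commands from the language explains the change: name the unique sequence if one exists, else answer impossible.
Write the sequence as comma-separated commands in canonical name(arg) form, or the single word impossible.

straight(4), spin(right)

key: position moved to (-1,7) AND the heading swung to E — translation plus rotation needed
begin: (-1, 3) facing north
t=1 straight(4) ⇒ (-1, 7) facing north
t=2 spin(right) ⇒ (-1, 7) facing east
all 36 alternatives checked — unique.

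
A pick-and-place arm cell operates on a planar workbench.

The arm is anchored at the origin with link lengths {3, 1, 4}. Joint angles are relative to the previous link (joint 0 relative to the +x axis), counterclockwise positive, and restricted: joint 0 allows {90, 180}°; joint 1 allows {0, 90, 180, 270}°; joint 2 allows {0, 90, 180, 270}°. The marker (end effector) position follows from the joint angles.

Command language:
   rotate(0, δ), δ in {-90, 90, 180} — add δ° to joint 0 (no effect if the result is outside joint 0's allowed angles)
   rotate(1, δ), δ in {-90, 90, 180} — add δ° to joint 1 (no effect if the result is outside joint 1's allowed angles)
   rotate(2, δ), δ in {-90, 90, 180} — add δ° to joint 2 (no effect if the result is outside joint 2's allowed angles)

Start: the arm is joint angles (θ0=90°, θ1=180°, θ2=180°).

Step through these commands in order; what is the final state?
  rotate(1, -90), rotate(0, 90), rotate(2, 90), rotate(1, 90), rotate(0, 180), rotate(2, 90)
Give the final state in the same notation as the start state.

joint angles (θ0=180°, θ1=180°, θ2=0°)

initial: joint angles (θ0=90°, θ1=180°, θ2=180°)
t=1 rotate(1, -90) ⇒ joint angles (θ0=90°, θ1=90°, θ2=180°)
t=2 rotate(0, 90) ⇒ joint angles (θ0=180°, θ1=90°, θ2=180°)
t=3 rotate(2, 90) ⇒ joint angles (θ0=180°, θ1=90°, θ2=270°)
t=4 rotate(1, 90) ⇒ joint angles (θ0=180°, θ1=180°, θ2=270°)
t=5 rotate(0, 180) ⇒ joint angles (θ0=180°, θ1=180°, θ2=270°)
t=6 rotate(2, 90) ⇒ joint angles (θ0=180°, θ1=180°, θ2=0°)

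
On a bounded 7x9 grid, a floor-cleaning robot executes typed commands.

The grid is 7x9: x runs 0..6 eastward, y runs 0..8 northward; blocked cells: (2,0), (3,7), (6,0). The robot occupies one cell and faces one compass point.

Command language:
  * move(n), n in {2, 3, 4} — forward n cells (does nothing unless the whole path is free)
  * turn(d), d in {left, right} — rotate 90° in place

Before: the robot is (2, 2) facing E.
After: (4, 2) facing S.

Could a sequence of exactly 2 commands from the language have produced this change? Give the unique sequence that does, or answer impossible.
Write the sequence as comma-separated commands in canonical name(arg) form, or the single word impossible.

move(2), turn(right)

key: order matters: swapping move(2) and turn(right) lands elsewhere
begin: (2, 2) facing E
step 1 (move(2)): (4, 2) facing E
step 2 (turn(right)): (4, 2) facing S
all 25 alternatives checked — unique.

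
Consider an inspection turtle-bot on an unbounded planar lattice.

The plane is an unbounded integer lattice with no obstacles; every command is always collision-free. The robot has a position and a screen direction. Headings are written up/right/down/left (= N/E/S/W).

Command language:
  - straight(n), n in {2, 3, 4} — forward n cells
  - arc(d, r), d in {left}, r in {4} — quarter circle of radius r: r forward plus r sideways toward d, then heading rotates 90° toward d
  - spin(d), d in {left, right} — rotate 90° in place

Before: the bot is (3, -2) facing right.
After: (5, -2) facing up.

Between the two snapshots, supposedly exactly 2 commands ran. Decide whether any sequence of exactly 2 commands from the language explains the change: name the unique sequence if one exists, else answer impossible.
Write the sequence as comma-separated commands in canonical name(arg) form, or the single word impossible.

key: position moved to (5,-2) AND the heading swung to N — translation plus rotation needed
start: (3, -2) facing right
[1] after straight(2): (5, -2) facing right
[2] after spin(left): (5, -2) facing up
uniquely the one of 36 2-step routes that fits.

straight(2), spin(left)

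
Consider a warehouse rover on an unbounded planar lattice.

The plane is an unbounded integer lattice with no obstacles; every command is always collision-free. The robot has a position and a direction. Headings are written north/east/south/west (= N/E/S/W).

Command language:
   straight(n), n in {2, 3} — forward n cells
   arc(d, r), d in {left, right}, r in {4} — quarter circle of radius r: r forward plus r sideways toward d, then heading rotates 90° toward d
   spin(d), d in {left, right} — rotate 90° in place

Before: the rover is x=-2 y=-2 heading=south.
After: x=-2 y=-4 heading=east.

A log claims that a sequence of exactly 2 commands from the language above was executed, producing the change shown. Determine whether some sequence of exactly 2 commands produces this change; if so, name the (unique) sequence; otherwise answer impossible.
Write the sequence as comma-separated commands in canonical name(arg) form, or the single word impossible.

key: order matters: swapping straight(2) and spin(left) lands elsewhere
start: x=-2 y=-2 heading=south
1. straight(2) → x=-2 y=-4 heading=south
2. spin(left) → x=-2 y=-4 heading=east
all 36 alternatives checked — unique.

straight(2), spin(left)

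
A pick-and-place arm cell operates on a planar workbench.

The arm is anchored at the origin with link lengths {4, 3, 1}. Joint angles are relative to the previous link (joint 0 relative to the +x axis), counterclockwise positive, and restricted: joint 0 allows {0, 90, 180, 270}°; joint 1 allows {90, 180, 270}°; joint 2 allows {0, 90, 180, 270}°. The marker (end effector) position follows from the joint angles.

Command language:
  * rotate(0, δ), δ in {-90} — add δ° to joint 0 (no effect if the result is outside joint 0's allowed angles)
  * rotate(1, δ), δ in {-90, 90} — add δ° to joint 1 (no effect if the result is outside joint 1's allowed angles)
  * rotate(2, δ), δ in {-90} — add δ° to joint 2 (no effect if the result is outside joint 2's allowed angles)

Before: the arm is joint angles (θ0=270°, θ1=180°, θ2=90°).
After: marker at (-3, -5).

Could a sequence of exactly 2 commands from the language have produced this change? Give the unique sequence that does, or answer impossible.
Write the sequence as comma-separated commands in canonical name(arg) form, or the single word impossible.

rotate(1, 90), rotate(1, 90)

from: joint angles (θ0=270°, θ1=180°, θ2=90°)
[1] after rotate(1, 90): joint angles (θ0=270°, θ1=270°, θ2=90°)
[2] after rotate(1, 90): joint angles (θ0=270°, θ1=270°, θ2=90°)
all 16 alternatives checked — unique.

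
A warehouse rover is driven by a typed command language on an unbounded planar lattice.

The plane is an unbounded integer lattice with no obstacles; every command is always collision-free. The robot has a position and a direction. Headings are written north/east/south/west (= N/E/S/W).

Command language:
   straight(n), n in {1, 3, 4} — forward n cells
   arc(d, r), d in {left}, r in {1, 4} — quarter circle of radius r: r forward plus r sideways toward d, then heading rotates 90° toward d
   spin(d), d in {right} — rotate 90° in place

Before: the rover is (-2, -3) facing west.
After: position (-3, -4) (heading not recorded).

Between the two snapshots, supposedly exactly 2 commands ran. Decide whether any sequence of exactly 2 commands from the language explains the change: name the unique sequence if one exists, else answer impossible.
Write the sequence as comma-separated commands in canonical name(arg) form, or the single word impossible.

key: order matters: swapping arc(left, 1) and spin(right) lands elsewhere
start: (-2, -3) facing west
[1] after arc(left, 1): (-3, -4) facing south
[2] after spin(right): (-3, -4) facing west
uniquely the one of 36 2-step routes that fits.

arc(left, 1), spin(right)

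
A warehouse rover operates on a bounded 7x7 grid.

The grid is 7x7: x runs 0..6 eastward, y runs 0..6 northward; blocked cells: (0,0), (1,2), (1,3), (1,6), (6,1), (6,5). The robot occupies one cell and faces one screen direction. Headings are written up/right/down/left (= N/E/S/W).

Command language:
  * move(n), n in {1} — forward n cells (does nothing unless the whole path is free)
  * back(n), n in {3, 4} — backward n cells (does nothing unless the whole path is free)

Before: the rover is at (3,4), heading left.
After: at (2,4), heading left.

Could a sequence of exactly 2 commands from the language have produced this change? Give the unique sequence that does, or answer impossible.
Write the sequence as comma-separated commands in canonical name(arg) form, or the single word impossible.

back(4), move(1)

key: back(4) would leave the grid, so it does nothing
from: at (3,4), heading left
step 1 (back(4)): at (3,4), heading left
step 2 (move(1)): at (2,4), heading left
no other 2-command option fits: unique.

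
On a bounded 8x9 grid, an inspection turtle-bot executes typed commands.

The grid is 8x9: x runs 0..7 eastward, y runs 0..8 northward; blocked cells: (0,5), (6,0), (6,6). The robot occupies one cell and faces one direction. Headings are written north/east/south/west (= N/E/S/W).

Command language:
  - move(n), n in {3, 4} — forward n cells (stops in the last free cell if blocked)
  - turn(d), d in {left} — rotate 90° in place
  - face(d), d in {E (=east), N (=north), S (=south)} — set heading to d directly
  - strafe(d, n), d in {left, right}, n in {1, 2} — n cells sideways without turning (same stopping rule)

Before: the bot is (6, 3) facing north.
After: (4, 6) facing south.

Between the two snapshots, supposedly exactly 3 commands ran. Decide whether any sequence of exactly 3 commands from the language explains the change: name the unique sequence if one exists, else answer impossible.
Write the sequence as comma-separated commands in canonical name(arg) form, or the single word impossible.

strafe(left, 2), move(3), face(S)

key: order matters: swapping strafe(left, 2) and face(S) lands elsewhere
begin: (6, 3) facing north
t=1 strafe(left, 2) ⇒ (4, 3) facing north
t=2 move(3) ⇒ (4, 6) facing north
t=3 face(S) ⇒ (4, 6) facing south
no rival 3-sequence matches.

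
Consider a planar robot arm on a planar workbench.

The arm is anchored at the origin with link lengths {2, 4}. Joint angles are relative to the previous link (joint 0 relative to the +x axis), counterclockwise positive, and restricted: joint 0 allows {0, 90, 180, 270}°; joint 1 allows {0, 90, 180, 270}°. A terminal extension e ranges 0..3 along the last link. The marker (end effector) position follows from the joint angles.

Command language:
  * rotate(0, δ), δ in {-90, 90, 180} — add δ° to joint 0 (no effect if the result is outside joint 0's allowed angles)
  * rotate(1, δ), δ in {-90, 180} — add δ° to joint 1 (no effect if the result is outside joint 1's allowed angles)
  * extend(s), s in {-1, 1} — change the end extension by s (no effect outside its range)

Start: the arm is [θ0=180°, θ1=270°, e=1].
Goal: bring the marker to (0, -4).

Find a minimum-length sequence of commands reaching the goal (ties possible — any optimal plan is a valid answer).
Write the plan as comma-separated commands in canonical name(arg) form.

from: [θ0=180°, θ1=270°, e=1]
t=1 extend(1) ⇒ [θ0=180°, θ1=270°, e=2]
t=2 rotate(0, -90) ⇒ [θ0=90°, θ1=270°, e=2]
t=3 rotate(1, -90) ⇒ [θ0=90°, θ1=180°, e=2]
minimal: 3 command(s), checked below 3.

extend(1), rotate(0, -90), rotate(1, -90)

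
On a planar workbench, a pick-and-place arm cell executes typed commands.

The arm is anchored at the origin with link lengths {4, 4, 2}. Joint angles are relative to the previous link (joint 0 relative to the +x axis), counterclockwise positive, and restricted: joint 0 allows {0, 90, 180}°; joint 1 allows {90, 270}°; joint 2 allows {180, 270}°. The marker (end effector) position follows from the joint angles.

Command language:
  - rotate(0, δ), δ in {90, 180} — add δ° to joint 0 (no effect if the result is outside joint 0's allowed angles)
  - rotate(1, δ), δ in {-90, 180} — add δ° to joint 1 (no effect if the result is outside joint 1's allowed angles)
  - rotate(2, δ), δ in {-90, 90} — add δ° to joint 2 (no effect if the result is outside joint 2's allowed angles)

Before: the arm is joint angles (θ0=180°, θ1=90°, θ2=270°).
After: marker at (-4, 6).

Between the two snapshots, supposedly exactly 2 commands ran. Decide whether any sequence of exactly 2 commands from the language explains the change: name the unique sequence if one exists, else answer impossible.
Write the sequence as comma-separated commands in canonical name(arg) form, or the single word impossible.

key: order matters: swapping rotate(0, 180) and rotate(0, 90) lands elsewhere
start: joint angles (θ0=180°, θ1=90°, θ2=270°)
t=1 rotate(0, 180) ⇒ joint angles (θ0=0°, θ1=90°, θ2=270°)
t=2 rotate(0, 90) ⇒ joint angles (θ0=90°, θ1=90°, θ2=270°)
all 36 alternatives checked — unique.

rotate(0, 180), rotate(0, 90)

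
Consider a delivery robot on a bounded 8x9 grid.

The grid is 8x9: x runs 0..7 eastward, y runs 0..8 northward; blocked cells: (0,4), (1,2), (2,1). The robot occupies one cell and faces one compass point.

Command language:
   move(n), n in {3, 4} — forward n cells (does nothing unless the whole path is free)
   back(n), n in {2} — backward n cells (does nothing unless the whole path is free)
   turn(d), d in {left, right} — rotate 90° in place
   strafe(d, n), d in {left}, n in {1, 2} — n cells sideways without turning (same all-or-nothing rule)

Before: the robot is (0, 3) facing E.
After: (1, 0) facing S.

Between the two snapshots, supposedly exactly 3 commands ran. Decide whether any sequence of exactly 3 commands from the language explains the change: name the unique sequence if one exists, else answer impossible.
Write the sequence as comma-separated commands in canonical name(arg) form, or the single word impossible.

turn(right), move(3), strafe(left, 1)

key: position moved to (1,0) AND the heading swung to S — translation plus rotation needed
begin: (0, 3) facing E
1. turn(right) → (0, 3) facing S
2. move(3) → (0, 0) facing S
3. strafe(left, 1) → (1, 0) facing S
uniquely the one of 343 3-step routes that fits.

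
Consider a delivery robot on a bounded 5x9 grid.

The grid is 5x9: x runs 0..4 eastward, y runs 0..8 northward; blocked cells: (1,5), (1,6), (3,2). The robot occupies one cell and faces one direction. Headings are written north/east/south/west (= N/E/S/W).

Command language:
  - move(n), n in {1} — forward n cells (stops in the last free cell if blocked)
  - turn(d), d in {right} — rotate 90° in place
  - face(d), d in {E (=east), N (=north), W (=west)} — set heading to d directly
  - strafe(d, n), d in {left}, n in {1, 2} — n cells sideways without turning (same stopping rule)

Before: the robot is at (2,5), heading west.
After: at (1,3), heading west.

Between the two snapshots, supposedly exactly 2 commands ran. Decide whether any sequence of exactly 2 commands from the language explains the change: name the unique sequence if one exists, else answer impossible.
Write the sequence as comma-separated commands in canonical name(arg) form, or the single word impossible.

key: heading stays W — no command in the sequence turns
initial: at (2,5), heading west
[1] after strafe(left, 2): at (2,3), heading west
[2] after move(1): at (1,3), heading west
no other 2-command option fits: unique.

strafe(left, 2), move(1)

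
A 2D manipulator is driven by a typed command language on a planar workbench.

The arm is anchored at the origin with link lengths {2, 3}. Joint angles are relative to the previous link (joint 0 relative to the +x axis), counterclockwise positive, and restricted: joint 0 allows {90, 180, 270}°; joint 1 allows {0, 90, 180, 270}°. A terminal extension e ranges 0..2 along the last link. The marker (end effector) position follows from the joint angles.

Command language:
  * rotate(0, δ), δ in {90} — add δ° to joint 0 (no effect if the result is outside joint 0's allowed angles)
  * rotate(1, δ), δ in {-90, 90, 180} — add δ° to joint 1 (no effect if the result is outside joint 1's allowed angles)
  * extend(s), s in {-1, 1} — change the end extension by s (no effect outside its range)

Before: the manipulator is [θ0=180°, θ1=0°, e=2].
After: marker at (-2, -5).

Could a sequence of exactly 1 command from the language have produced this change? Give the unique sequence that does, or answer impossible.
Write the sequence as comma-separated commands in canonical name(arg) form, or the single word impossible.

rotate(1, 90)

start: [θ0=180°, θ1=0°, e=2]
[1] after rotate(1, 90): [θ0=180°, θ1=90°, e=2]
no other 1-command option fits: unique.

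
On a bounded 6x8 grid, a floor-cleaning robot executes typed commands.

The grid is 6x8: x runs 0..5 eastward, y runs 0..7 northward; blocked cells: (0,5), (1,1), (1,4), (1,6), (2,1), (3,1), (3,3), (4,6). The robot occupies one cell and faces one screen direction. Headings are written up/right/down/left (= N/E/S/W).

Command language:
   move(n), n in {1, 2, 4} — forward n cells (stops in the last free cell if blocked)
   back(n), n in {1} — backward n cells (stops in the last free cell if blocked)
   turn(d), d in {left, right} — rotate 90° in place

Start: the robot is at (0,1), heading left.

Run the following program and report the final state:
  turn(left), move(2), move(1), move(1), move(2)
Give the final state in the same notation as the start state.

at (0,0), heading down

begin: at (0,1), heading left
1. turn(left) → at (0,1), heading down
2. move(2) → at (0,0), heading down
3. move(1) → at (0,0), heading down
4. move(1) → at (0,0), heading down
5. move(2) → at (0,0), heading down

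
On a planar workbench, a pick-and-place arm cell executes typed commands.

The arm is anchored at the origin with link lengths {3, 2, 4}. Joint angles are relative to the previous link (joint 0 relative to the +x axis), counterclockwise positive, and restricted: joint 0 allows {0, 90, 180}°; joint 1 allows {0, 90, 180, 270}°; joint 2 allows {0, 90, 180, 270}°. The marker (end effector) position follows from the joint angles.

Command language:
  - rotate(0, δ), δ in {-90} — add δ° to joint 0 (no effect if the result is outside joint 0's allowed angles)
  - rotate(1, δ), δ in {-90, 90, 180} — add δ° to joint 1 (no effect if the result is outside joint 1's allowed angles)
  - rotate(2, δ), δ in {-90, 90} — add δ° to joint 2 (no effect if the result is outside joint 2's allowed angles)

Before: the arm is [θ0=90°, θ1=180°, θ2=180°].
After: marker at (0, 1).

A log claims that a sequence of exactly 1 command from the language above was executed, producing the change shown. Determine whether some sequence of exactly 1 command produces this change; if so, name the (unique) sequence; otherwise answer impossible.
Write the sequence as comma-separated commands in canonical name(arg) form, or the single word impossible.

rotate(1, 180)

t0: [θ0=90°, θ1=180°, θ2=180°]
step 1 (rotate(1, 180)): [θ0=90°, θ1=0°, θ2=180°]
no other 1-command option fits: unique.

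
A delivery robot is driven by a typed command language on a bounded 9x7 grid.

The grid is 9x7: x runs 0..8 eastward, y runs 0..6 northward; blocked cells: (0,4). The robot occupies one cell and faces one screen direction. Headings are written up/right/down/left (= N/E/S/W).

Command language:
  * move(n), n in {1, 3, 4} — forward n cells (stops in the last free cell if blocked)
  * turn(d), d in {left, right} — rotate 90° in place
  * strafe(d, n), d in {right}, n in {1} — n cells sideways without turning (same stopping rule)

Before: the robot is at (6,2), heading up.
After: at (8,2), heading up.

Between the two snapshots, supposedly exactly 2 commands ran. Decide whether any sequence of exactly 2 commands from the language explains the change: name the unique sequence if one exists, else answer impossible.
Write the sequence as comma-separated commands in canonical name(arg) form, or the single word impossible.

key: still facing N at the end — nothing in the sequence rotates
t0: at (6,2), heading up
1. strafe(right, 1) → at (7,2), heading up
2. strafe(right, 1) → at (8,2), heading up
uniquely the one of 36 2-step routes that fits.

strafe(right, 1), strafe(right, 1)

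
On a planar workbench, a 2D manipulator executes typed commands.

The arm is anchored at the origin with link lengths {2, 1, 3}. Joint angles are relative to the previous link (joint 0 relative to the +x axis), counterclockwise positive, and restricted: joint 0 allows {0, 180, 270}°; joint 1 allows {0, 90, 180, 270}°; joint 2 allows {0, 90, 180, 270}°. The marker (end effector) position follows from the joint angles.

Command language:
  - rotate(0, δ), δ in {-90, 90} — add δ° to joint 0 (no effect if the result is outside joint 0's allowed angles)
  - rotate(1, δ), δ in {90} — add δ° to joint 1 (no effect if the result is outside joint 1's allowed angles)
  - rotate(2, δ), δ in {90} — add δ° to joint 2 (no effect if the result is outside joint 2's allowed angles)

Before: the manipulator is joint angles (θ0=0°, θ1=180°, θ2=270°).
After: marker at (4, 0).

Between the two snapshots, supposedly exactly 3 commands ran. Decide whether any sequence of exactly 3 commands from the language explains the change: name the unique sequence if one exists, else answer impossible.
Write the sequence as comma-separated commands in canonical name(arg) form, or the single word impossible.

t0: joint angles (θ0=0°, θ1=180°, θ2=270°)
step 1 (rotate(2, 90)): joint angles (θ0=0°, θ1=180°, θ2=0°)
step 2 (rotate(2, 90)): joint angles (θ0=0°, θ1=180°, θ2=90°)
step 3 (rotate(2, 90)): joint angles (θ0=0°, θ1=180°, θ2=180°)
no rival 3-sequence matches.

rotate(2, 90), rotate(2, 90), rotate(2, 90)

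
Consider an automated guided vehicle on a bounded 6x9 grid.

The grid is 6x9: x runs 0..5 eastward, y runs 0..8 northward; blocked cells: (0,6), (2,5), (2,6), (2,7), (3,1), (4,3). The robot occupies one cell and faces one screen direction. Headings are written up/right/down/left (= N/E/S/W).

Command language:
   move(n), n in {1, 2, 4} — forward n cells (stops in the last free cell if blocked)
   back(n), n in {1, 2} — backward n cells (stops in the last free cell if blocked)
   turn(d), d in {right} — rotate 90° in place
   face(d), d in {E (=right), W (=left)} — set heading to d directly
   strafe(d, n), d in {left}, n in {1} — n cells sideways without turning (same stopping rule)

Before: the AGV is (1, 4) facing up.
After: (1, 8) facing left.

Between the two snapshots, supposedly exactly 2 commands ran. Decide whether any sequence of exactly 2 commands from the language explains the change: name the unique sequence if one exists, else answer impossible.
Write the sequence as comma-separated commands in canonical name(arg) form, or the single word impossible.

move(4), face(W)

key: order matters: swapping move(4) and face(W) lands elsewhere
t0: (1, 4) facing up
1. move(4) → (1, 8) facing up
2. face(W) → (1, 8) facing left
all 81 alternatives checked — unique.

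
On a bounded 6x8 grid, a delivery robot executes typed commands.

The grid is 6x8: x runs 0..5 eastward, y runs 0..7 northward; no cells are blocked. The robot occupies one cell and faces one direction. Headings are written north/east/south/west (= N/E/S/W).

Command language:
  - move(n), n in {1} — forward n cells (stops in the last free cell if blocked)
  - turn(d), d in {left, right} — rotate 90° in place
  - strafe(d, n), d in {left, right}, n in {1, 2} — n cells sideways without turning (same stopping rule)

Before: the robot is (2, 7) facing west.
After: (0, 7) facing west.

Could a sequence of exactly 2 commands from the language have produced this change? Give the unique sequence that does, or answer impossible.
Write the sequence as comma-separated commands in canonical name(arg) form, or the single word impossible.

key: heading stays W — no command in the sequence turns
start: (2, 7) facing west
[1] after move(1): (1, 7) facing west
[2] after move(1): (0, 7) facing west
all 49 alternatives checked — unique.

move(1), move(1)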